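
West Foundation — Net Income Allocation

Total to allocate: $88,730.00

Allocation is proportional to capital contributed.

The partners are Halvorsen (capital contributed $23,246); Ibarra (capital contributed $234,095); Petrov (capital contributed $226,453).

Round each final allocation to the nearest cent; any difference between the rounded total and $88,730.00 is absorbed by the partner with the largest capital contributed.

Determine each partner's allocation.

Capital contributed total: 23,246 + 234,095 + 226,453 = 483,794.
Unrounded shares: Halvorsen 4,263.4212; Ibarra 42,934.0780; Petrov 41,532.5008.
Rounded to nearest cent: Halvorsen $4,263.42; Ibarra $42,934.08; Petrov $41,532.50. Sum = $88,730.00.
No rounding difference to absorb.

Halvorsen: $4,263.42 | Ibarra: $42,934.08 | Petrov: $41,532.50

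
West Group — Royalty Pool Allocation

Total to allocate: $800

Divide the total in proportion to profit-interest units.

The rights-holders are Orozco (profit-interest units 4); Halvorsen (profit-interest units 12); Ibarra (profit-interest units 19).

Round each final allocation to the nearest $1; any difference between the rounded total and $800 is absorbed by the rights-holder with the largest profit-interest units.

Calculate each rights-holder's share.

Orozco: $91 | Halvorsen: $274 | Ibarra: $435

Sum of profit-interest units: 35.
Raw shares: Orozco 4/35 × $800 = 91.43; Halvorsen 12/35 × $800 = 274.29; Ibarra 19/35 × $800 = 434.29.
At nearest $1: Orozco $91; Halvorsen $274; Ibarra $434. Sum = $799.
Difference $800 − $799 = +$1 applied to largest profit-interest units (Ibarra): Ibarra becomes $435.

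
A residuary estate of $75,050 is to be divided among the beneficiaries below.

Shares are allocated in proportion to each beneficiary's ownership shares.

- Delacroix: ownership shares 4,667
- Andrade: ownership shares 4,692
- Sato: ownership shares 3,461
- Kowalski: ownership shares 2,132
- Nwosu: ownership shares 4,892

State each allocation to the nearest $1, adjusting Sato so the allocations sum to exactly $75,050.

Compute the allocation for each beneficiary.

Delacroix: $17,651 | Andrade: $17,745 | Sato: $13,089 | Kowalski: $8,063 | Nwosu: $18,502

Ownership shares total: 19,844.
Raw shares: Delacroix 4,667/19,844 × $75,050 = 17,650.59; Andrade 4,692/19,844 × $75,050 = 17,745.14; Sato 3,461/19,844 × $75,050 = 13,089.501; Kowalski 2,132/19,844 × $75,050 = 8,063.22; Nwosu 4,892/19,844 × $75,050 = 18,501.54.
Rounded to nearest $1: Delacroix $17,651; Andrade $17,745; Sato $13,090; Kowalski $8,063; Nwosu $18,502. Sum = $75,051.
Difference $75,050 − $75,051 = −$1 applied to Sato: Sato becomes $13,089.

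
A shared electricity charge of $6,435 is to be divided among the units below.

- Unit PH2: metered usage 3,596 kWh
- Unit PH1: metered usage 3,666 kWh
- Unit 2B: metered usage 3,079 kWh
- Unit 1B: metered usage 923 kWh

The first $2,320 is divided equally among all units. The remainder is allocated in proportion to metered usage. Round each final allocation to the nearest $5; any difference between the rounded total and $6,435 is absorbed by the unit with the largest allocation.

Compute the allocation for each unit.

Equal tier: $2,320 ÷ 4 = $580 apiece.
Remainder $4,115 by metered usage (total 11,264): Unit PH2 1,313.70 → $1,315; Unit PH1 1,339.27 → $1,340; Unit 2B 1,124.83 → $1,125; Unit 1B 337.19 → $335.
Totals: Unit PH2 $580 + $1,315 = $1,895; Unit PH1 $580 + $1,340 = $1,920; Unit 2B $580 + $1,125 = $1,705; Unit 1B $580 + $335 = $915.

Unit PH2: $1,895; Unit PH1: $1,920; Unit 2B: $1,705; Unit 1B: $915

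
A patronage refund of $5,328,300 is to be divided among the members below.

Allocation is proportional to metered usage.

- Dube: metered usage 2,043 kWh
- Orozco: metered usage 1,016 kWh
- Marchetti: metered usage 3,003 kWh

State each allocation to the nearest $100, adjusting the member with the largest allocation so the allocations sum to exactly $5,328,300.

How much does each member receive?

Combined metered usage = 6,062.
Pro-rata amounts: Dube 2,043/6,062 × $5,328,300 = 1,795,730.27; Orozco 1,016/6,062 × $5,328,300 = 893,030.81; Marchetti 3,003/6,062 × $5,328,300 = 2,639,538.91.
After rounding ($100): Dube $1,795,700; Orozco $893,000; Marchetti $2,639,500. Sum = $5,328,200.
Difference $5,328,300 − $5,328,200 = +$100 applied to largest allocation (Marchetti): Marchetti becomes $2,639,600.

Dube: $1,795,700; Orozco: $893,000; Marchetti: $2,639,600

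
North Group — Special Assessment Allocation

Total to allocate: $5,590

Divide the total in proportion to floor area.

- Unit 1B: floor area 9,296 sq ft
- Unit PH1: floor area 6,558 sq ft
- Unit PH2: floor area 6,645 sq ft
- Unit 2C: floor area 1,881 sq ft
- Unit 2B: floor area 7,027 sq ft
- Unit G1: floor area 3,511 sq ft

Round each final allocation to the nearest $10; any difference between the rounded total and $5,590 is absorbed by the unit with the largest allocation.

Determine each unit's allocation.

Combined floor area = 34,918.
Raw shares: Unit 1B 9,296/34,918 × $5,590 = 1,488.19; Unit PH1 6,558/34,918 × $5,590 = 1,049.87; Unit PH2 6,645/34,918 × $5,590 = 1,063.79; Unit 2C 1,881/34,918 × $5,590 = 301.13; Unit 2B 7,027/34,918 × $5,590 = 1,124.95; Unit G1 3,511/34,918 × $5,590 = 562.07.
At nearest $10: Unit 1B $1,490; Unit PH1 $1,050; Unit PH2 $1,060; Unit 2C $300; Unit 2B $1,120; Unit G1 $560. Sum = $5,580.
Difference $5,590 − $5,580 = +$10 applied to largest allocation (Unit 1B): Unit 1B becomes $1,500.

Unit 1B: $1,500 · Unit PH1: $1,050 · Unit PH2: $1,060 · Unit 2C: $300 · Unit 2B: $1,120 · Unit G1: $560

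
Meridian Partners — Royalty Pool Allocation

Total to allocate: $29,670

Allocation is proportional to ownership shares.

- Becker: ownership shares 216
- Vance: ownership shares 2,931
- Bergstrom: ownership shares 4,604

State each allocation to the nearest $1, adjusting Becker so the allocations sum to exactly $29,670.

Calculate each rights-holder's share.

Sum of ownership shares: 7,751.
Pro-rata amounts: Becker 216/7,751 × $29,670 = 826.82; Vance 2,931/7,751 × $29,670 = 11,219.55; Bergstrom 4,604/7,751 × $29,670 = 17,623.62.
After rounding ($1): Becker $827; Vance $11,220; Bergstrom $17,624. Sum = $29,671.
Difference $29,670 − $29,671 = −$1 applied to Becker: Becker becomes $826.

Becker: $826; Vance: $11,220; Bergstrom: $17,624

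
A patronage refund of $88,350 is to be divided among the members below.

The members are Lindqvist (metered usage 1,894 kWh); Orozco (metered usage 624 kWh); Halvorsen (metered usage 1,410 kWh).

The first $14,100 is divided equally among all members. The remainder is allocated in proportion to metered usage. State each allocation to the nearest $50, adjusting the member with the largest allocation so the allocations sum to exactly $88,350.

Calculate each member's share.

Lindqvist: $40,500 · Orozco: $16,500 · Halvorsen: $31,350

Equal tier: $14,100 ÷ 3 = $4,700 apiece.
Remainder $74,250 by metered usage (total 3,928): Lindqvist 35,801.81 → $35,800; Orozco 11,795.32 → $11,800; Halvorsen 26,652.88 → $26,650.
Totals: Lindqvist $4,700 + $35,800 = $40,500; Orozco $4,700 + $11,800 = $16,500; Halvorsen $4,700 + $26,650 = $31,350.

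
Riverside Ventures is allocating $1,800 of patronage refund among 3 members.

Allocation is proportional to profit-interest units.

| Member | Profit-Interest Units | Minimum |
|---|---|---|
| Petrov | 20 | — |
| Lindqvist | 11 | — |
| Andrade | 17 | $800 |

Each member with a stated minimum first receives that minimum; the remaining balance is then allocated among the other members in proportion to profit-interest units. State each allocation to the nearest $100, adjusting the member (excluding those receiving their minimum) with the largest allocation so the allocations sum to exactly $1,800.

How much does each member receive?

Fund the minimums — Andrade $800. Balance $1,000.
Balance split over remaining profit-interest units 31: Petrov 645.16 → $600; Lindqvist 354.84 → $400.

Petrov: $600 | Lindqvist: $400 | Andrade: $800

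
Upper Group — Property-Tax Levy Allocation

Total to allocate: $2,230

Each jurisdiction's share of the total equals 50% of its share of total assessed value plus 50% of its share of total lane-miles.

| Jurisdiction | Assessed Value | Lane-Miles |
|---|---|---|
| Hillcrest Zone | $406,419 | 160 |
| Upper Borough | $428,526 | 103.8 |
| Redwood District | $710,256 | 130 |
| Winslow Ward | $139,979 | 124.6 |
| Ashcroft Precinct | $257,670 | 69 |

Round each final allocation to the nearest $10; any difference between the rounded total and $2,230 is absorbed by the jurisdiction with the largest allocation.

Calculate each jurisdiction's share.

Totals — assessed value 1,942,850, lane-miles 587.4.
Combined weights (50% assessed value + 50% lane-miles): Hillcrest Zone 0.2408; Upper Borough 0.1986; Redwood District 0.2934; Winslow Ward 0.1421; Ashcroft Precinct 0.1250.
Proportional shares: Hillcrest Zone 536.95; Upper Borough 442.96; Redwood District 654.38; Winslow Ward 316.85; Ashcroft Precinct 278.85.
After rounding ($10): Hillcrest Zone $540; Upper Borough $440; Redwood District $650; Winslow Ward $320; Ashcroft Precinct $280. Sum = $2,230.
Rounded total matches; no reconciliation needed.

Hillcrest Zone: $540; Upper Borough: $440; Redwood District: $650; Winslow Ward: $320; Ashcroft Precinct: $280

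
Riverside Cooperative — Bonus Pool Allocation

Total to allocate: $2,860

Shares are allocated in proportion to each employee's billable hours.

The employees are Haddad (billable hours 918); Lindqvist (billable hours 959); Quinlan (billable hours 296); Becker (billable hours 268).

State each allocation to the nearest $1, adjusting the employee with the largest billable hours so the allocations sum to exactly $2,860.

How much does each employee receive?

Haddad: $1,076; Lindqvist: $1,123; Quinlan: $347; Becker: $314

Sum of billable hours: 2,441.
Unrounded shares: Haddad 918/2,441 × $2,860 = 1,075.58; Lindqvist 959/2,441 × $2,860 = 1,123.61; Quinlan 296/2,441 × $2,860 = 346.81; Becker 268/2,441 × $2,860 = 314.00.
At nearest $1: Haddad $1,076; Lindqvist $1,124; Quinlan $347; Becker $314. Sum = $2,861.
Difference $2,860 − $2,861 = −$1 applied to largest billable hours (Lindqvist): Lindqvist becomes $1,123.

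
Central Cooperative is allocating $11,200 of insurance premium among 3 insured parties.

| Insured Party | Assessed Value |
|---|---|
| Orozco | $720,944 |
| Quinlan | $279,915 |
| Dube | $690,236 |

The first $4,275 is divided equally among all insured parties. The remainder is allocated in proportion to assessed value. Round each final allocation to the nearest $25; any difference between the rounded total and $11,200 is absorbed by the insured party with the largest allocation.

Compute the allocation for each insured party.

Orozco: $4,375 · Quinlan: $2,575 · Dube: $4,250

Equal tier: $4,275 ÷ 3 = $1,425 apiece.
Remainder $6,925 by assessed value (total 1,691,095): Orozco 2,952.25 → $2,950; Quinlan 1,146.25 → $1,150; Dube 2,826.50 → $2,825.
Totals: Orozco $1,425 + $2,950 = $4,375; Quinlan $1,425 + $1,150 = $2,575; Dube $1,425 + $2,825 = $4,250.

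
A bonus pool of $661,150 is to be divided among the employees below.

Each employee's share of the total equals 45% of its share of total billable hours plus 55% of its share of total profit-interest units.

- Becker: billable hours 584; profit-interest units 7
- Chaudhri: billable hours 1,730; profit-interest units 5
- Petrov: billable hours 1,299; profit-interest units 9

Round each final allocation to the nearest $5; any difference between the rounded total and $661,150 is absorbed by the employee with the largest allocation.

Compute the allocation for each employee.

Billable hours total 3,613; profit-interest units total 21.
Composite weights (45% billable hours + 55% profit-interest units): Becker 0.2561; Chaudhri 0.3464; Petrov 0.3975.
Raw shares: Becker 169,301.12; Chaudhri 229,038.42; Petrov 262,810.46.
Rounded to nearest $5: Becker $169,300; Chaudhri $229,040; Petrov $262,810. Sum = $661,150.
Rounded total matches; no reconciliation needed.

Becker: $169,300; Chaudhri: $229,040; Petrov: $262,810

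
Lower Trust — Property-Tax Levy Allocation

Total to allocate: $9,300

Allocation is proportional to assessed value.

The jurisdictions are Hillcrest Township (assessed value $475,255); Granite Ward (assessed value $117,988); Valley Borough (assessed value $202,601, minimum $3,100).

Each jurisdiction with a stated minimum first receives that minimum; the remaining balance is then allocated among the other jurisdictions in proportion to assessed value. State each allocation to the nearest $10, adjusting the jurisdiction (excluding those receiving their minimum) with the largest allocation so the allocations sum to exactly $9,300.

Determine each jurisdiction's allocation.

Hillcrest Township: $4,970 · Granite Ward: $1,230 · Valley Borough: $3,100

Guaranteed amounts: Valley Borough $3,100. Balance $6,200.
Balance split over remaining assessed value 593,243: Hillcrest Township 4,966.90 → $4,970; Granite Ward 1,233.10 → $1,230.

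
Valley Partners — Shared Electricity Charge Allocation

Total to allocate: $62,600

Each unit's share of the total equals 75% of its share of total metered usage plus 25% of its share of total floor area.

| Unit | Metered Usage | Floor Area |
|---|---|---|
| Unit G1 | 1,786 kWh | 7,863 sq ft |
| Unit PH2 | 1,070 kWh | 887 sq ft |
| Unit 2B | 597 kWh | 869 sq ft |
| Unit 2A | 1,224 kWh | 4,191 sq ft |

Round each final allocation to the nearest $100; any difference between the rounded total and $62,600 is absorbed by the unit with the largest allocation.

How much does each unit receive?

Totals — metered usage 4,677, floor area 13,810.
Combined weights (75% metered usage + 25% floor area): Unit G1 0.4287; Unit PH2 0.1876; Unit 2B 0.1115; Unit 2A 0.2721.
Raw shares: Unit G1 26,839.38; Unit PH2 11,746.36; Unit 2B 6,977.76; Unit 2A 17,036.50.
At nearest $100: Unit G1 $26,800; Unit PH2 $11,700; Unit 2B $7,000; Unit 2A $17,000. Sum = $62,500.
Difference $62,600 − $62,500 = +$100 applied to largest allocation (Unit G1): Unit G1 becomes $26,900.

Unit G1: $26,900; Unit PH2: $11,700; Unit 2B: $7,000; Unit 2A: $17,000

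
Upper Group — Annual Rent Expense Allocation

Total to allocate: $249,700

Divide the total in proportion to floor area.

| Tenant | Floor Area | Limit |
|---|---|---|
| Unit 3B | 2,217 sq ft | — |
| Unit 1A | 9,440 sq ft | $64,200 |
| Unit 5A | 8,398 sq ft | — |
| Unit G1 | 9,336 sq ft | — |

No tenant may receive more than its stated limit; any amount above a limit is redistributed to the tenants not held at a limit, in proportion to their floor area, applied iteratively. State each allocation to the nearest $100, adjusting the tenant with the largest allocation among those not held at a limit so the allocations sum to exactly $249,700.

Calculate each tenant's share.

Total floor area = 29,391.
Unconstrained shares: Unit 3B 18,835.18; Unit 1A 80,200.33; Unit 5A 71,347.71; Unit G1 79,316.77.
Cap binds for Unit 1A ($64,200); remaining pool $185,500 reallocated over remaining floor area 19,951.
Shares after redistribution: Unit 3B 20,613.18 → $20,600; Unit 5A 78,082.75 → $78,100; Unit G1 86,804.07 → $86,800.

Unit 3B: $20,600; Unit 1A: $64,200; Unit 5A: $78,100; Unit G1: $86,800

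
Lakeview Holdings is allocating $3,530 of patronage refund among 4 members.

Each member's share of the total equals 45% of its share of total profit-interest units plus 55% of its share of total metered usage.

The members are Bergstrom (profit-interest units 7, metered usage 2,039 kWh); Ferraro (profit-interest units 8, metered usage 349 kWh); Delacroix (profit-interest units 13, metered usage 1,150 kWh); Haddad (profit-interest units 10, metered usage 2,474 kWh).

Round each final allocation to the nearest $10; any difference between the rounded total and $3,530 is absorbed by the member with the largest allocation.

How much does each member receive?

Profit-interest units total 38; metered usage total 6,012.
Blended shares (45% profit-interest units + 55% metered usage): Bergstrom 0.2694; Ferraro 0.1267; Delacroix 0.2592; Haddad 0.3448.
Pro-rata amounts: Bergstrom 951.09; Ferraro 447.13; Delacroix 914.81; Haddad 1,216.97.
Rounded to nearest $10: Bergstrom $950; Ferraro $450; Delacroix $910; Haddad $1,220. Sum = $3,530.
Sum already equals the total — no adjustment.

Bergstrom: $950 · Ferraro: $450 · Delacroix: $910 · Haddad: $1,220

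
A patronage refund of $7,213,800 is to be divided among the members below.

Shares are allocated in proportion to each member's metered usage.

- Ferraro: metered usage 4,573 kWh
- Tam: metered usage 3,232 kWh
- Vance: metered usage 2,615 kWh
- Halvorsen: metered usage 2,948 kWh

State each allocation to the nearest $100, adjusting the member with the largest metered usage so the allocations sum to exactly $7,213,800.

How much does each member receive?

Sum of metered usage: 13,368.
Pro-rata amounts: Ferraro 4,573/13,368 × $7,213,800 = 2,467,736.94; Tam 3,232/13,368 × $7,213,800 = 1,744,090.48; Vance 2,615/13,368 × $7,213,800 = 1,411,137.57; Halvorsen 2,948/13,368 × $7,213,800 = 1,590,835.01.
At nearest $100: Ferraro $2,467,700; Tam $1,744,100; Vance $1,411,100; Halvorsen $1,590,800. Sum = $7,213,700.
Difference $7,213,800 − $7,213,700 = +$100 applied to largest metered usage (Ferraro): Ferraro becomes $2,467,800.

Ferraro: $2,467,800 | Tam: $1,744,100 | Vance: $1,411,100 | Halvorsen: $1,590,800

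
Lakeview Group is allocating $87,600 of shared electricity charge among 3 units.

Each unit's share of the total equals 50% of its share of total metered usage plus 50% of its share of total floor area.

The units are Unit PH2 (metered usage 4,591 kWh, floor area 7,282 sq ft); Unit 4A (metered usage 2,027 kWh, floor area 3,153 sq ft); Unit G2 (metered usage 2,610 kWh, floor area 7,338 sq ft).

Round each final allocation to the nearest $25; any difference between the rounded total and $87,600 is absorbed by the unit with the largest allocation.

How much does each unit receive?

Unit PH2: $39,725 · Unit 4A: $17,400 · Unit G2: $30,475

Metered usage total 9,228; floor area total 17,773.
Combined weights (50% metered usage + 50% floor area): Unit PH2 0.4536; Unit 4A 0.1985; Unit G2 0.3479.
Unrounded shares: Unit PH2 39,736.68; Unit 4A 17,391.29; Unit G2 30,472.02.
At nearest $25: Unit PH2 $39,725; Unit 4A $17,400; Unit G2 $30,475. Sum = $87,600.
Rounded total matches; no reconciliation needed.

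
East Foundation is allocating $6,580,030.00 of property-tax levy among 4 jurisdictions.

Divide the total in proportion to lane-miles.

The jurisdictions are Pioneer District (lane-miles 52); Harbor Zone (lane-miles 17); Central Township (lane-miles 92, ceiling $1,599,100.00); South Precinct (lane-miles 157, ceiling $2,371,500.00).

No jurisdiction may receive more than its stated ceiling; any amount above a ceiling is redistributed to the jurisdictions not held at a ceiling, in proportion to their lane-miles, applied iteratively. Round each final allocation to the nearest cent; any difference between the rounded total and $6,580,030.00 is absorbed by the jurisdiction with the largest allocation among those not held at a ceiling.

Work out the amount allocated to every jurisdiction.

Combined lane-miles = 318.
Pro-rata shares before constraints: Pioneer District 1,075,979.7484; Harbor Zone 351,762.6101; Central Township 1,903,656.4780; South Precinct 3,248,631.1635.
Held at cap: Central Township ($1,599,100.00), South Precinct ($2,371,500.00); remaining pool $2,609,430.00 reallocated over remaining lane-miles 69.
Remaining shares: Pioneer District 1,966,526.9565 → $1,966,526.96; Harbor Zone 642,903.0435 → $642,903.04.

Pioneer District: $1,966,526.96 · Harbor Zone: $642,903.04 · Central Township: $1,599,100.00 · South Precinct: $2,371,500.00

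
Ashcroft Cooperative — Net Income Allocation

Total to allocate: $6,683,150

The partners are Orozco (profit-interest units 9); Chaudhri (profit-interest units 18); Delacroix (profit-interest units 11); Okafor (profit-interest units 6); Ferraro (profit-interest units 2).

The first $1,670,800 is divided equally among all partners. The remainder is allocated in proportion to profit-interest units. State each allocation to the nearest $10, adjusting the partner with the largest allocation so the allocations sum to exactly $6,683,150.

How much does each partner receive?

Equal tier: $1,670,800 ÷ 5 = $334,160 apiece.
Remainder $5,012,350 by profit-interest units (total 46): Orozco 980,677.17 → $980,680; Chaudhri 1,961,354.35 → $1,961,350; Delacroix 1,198,605.43 → $1,198,610; Okafor 653,784.78 → $653,780; Ferraro 217,928.26 → $217,930.
Totals: Orozco $334,160 + $980,680 = $1,314,840; Chaudhri $334,160 + $1,961,350 = $2,295,510; Delacroix $334,160 + $1,198,610 = $1,532,770; Okafor $334,160 + $653,780 = $987,940; Ferraro $334,160 + $217,930 = $552,090.

Orozco: $1,314,840 | Chaudhri: $2,295,510 | Delacroix: $1,532,770 | Okafor: $987,940 | Ferraro: $552,090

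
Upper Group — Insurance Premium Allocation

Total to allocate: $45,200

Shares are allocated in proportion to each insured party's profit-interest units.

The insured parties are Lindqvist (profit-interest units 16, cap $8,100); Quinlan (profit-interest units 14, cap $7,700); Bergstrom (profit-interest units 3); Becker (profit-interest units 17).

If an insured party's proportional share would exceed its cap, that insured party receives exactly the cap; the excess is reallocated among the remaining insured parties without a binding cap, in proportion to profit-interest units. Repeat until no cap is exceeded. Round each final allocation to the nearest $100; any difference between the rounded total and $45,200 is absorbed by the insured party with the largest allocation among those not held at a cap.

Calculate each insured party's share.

Lindqvist: $8,100; Quinlan: $7,700; Bergstrom: $4,400; Becker: $25,000

Sum of profit-interest units: 50.
Pro-rata shares before constraints: Lindqvist 14,464.00; Quinlan 12,656.00; Bergstrom 2,712.00; Becker 15,368.00.
Cap binds for Lindqvist ($8,100), Quinlan ($7,700); residual $29,400 reallocated over remaining profit-interest units 20.
Redistributed shares: Bergstrom 4,410.00 → $4,400; Becker 24,990.00 → $25,000.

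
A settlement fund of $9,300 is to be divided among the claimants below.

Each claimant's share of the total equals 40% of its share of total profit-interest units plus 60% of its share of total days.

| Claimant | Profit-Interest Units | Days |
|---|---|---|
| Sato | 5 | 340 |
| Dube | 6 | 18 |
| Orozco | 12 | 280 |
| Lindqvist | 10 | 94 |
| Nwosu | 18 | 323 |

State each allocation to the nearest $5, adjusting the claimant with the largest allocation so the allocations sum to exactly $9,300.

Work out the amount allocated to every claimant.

Totals — profit-interest units 51, days 1,055.
Combined weights (40% profit-interest units + 60% days): Sato 0.2326; Dube 0.0573; Orozco 0.2534; Lindqvist 0.1319; Nwosu 0.3249.
Pro-rata amounts: Sato 2,163.00; Dube 532.85; Orozco 2,356.24; Lindqvist 1,226.59; Nwosu 3,021.32.
Rounded to nearest $5: Sato $2,165; Dube $535; Orozco $2,355; Lindqvist $1,225; Nwosu $3,020. Sum = $9,300.
Sum already equals the total — no adjustment.

Sato: $2,165 | Dube: $535 | Orozco: $2,355 | Lindqvist: $1,225 | Nwosu: $3,020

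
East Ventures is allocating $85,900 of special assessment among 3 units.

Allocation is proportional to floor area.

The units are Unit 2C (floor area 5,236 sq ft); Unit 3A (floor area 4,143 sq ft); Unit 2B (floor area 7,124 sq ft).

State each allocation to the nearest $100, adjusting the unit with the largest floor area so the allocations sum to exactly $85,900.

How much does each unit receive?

Unit 2C: $27,300 · Unit 3A: $21,600 · Unit 2B: $37,000

Sum of floor area: 16,503.
Unrounded shares: Unit 2C 5,236/16,503 × $85,900 = 27,253.98; Unit 3A 4,143/16,503 × $85,900 = 21,564.79; Unit 2B 7,124/16,503 × $85,900 = 37,081.23.
At nearest $100: Unit 2C $27,300; Unit 3A $21,600; Unit 2B $37,100. Sum = $86,000.
Difference $85,900 − $86,000 = −$100 applied to largest floor area (Unit 2B): Unit 2B becomes $37,000.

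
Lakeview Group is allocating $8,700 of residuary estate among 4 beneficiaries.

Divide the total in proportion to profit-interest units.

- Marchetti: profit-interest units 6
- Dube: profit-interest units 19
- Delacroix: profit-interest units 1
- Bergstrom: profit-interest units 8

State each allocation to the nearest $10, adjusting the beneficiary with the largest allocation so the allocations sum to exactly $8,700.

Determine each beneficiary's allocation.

Sum of profit-interest units: 34.
Pro-rata amounts: Marchetti 6/34 × $8,700 = 1,535.29; Dube 19/34 × $8,700 = 4,861.76; Delacroix 1/34 × $8,700 = 255.88; Bergstrom 8/34 × $8,700 = 2,047.06.
At nearest $10: Marchetti $1,540; Dube $4,860; Delacroix $260; Bergstrom $2,050. Sum = $8,710.
Difference $8,700 − $8,710 = −$10 applied to largest allocation (Dube): Dube becomes $4,850.

Marchetti: $1,540 | Dube: $4,850 | Delacroix: $260 | Bergstrom: $2,050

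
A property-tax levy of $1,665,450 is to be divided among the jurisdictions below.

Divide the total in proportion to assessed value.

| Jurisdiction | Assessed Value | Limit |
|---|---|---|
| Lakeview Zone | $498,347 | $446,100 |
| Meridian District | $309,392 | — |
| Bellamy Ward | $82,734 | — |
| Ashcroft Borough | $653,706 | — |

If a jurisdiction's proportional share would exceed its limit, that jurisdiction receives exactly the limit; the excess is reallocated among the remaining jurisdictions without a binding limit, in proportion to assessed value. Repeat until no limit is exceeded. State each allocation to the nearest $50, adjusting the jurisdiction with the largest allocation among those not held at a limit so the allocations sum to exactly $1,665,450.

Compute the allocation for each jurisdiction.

Combined assessed value = 1,544,179.
Pro-rata shares before constraints: Lakeview Zone 537,484.33; Meridian District 333,689.88; Bellamy Ward 89,231.46; Ashcroft Borough 705,044.34.
Capped: Lakeview Zone ($446,100); remaining pool $1,219,350 reallocated over remaining assessed value 1,045,832.
Redistributed shares: Meridian District 360,724.41 → $360,700; Bellamy Ward 96,460.72 → $96,450; Ashcroft Borough 762,164.87 → $762,150.
Rounding difference +$50 applied to Ashcroft Borough → $762,200.

Lakeview Zone: $446,100 | Meridian District: $360,700 | Bellamy Ward: $96,450 | Ashcroft Borough: $762,200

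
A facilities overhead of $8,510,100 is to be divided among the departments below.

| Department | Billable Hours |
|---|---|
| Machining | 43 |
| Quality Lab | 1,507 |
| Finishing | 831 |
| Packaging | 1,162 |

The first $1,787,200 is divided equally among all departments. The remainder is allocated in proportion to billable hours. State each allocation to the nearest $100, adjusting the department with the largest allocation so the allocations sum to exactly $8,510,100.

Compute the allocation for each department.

Machining: $528,400; Quality Lab: $3,306,400; Finishing: $2,023,600; Packaging: $2,651,700

First tranche $1,787,200 split equally: $446,800 each.
Remainder $6,722,900 by billable hours (total 3,543): Machining 81,593.20 → $81,600; Quality Lab 2,859,556.96 → $2,859,600; Finishing 1,576,835.99 → $1,576,800; Packaging 2,204,913.86 → $2,204,900.
Totals: Machining $446,800 + $81,600 = $528,400; Quality Lab $446,800 + $2,859,600 = $3,306,400; Finishing $446,800 + $1,576,800 = $2,023,600; Packaging $446,800 + $2,204,900 = $2,651,700.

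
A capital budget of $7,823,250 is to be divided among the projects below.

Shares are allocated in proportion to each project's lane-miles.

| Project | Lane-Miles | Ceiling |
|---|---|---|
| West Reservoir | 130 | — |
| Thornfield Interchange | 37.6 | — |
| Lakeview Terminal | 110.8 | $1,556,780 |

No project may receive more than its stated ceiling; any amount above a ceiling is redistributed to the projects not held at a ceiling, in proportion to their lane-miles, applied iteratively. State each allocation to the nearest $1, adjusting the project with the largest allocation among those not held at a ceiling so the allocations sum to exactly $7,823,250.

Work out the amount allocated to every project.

Total lane-miles = 278.4.
Unconstrained shares: West Reservoir 3,653,098.06; Thornfield Interchange 1,056,588.36; Lakeview Terminal 3,113,563.58.
Capped: Lakeview Terminal ($1,556,780); remaining pool $6,266,470 reallocated over remaining lane-miles 167.6.
Remaining shares: West Reservoir 4,860,627.09 → $4,860,627; Thornfield Interchange 1,405,842.91 → $1,405,843.

West Reservoir: $4,860,627 | Thornfield Interchange: $1,405,843 | Lakeview Terminal: $1,556,780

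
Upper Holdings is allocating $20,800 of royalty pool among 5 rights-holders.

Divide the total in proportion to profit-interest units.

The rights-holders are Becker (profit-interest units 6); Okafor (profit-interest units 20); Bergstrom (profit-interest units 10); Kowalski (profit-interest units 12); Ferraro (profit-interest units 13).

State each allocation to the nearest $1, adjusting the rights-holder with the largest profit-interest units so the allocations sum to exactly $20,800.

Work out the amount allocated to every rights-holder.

Profit-interest units total: 6 + 20 + 10 + 12 + 13 = 61.
Raw shares: Becker 2,045.90; Okafor 6,819.67; Bergstrom 3,409.84; Kowalski 4,091.80; Ferraro 4,432.79.
Rounded to nearest $1: Becker $2,046; Okafor $6,820; Bergstrom $3,410; Kowalski $4,092; Ferraro $4,433. Sum = $20,801.
Difference $20,800 − $20,801 = −$1 applied to largest profit-interest units (Okafor): Okafor becomes $6,819.

Becker: $2,046 · Okafor: $6,819 · Bergstrom: $3,410 · Kowalski: $4,092 · Ferraro: $4,433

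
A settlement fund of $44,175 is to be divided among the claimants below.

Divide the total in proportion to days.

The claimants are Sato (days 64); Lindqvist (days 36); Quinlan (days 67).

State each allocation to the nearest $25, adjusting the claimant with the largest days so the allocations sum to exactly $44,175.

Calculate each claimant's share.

Combined days = 64 + 36 + 67 = 167.
Raw shares: Sato 16,929.34; Lindqvist 9,522.75; Quinlan 17,722.90.
Rounded to nearest $25: Sato $16,925; Lindqvist $9,525; Quinlan $17,725. Sum = $44,175.
Sum already equals the total — no adjustment.

Sato: $16,925 · Lindqvist: $9,525 · Quinlan: $17,725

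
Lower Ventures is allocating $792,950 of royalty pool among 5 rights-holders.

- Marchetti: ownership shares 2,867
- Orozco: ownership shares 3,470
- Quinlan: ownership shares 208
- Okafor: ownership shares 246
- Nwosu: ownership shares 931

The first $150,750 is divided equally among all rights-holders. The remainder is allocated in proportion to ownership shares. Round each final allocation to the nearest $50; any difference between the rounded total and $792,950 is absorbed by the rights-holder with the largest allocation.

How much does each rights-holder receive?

Marchetti: $268,600; Orozco: $318,700; Quinlan: $47,450; Okafor: $50,600; Nwosu: $107,600

$150,750 shared equally gives $30,150 per rights-holder.
Remainder $642,200 by ownership shares (total 7,722): Marchetti 238,434.01 → $238,450; Orozco 288,582.49 → $288,600; Quinlan 17,298.32 → $17,300; Okafor 20,458.59 → $20,450; Nwosu 77,426.60 → $77,450.
Rounding difference −$50 on remainder applied to Orozco.
Totals: Marchetti $30,150 + $238,450 = $268,600; Orozco $30,150 + $288,550 = $318,700; Quinlan $30,150 + $17,300 = $47,450; Okafor $30,150 + $20,450 = $50,600; Nwosu $30,150 + $77,450 = $107,600.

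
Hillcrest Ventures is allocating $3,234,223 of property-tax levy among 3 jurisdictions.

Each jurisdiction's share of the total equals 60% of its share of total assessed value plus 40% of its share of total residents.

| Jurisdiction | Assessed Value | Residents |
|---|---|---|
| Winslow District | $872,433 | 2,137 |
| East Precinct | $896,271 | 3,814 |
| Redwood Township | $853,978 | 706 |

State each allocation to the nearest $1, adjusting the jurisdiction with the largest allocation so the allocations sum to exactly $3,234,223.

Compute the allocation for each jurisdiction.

Assessed value total 2,622,682; residents total 6,657.
Composite weights (60% assessed value + 40% residents): Winslow District 0.3280; East Precinct 0.4342; Redwood Township 0.2378.
Proportional shares: Winslow District 1,060,811.21; East Precinct 1,404,349.13; Redwood Township 769,062.66.
At nearest $1: Winslow District $1,060,811; East Precinct $1,404,349; Redwood Township $769,063. Sum = $3,234,223.
No rounding difference to absorb.

Winslow District: $1,060,811 · East Precinct: $1,404,349 · Redwood Township: $769,063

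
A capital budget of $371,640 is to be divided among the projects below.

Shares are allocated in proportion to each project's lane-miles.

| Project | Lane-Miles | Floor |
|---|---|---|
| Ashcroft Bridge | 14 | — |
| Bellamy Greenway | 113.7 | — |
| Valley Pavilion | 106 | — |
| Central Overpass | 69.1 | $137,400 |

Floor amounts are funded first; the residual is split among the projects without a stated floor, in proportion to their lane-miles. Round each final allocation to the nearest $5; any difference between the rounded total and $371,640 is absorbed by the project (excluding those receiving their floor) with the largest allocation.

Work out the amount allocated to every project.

Minimums first: Central Overpass $137,400. Balance $234,240.
Balance split over remaining lane-miles 233.7: Ashcroft Bridge 14,032.35 → $14,030; Bellamy Greenway 113,962.72 → $113,965; Valley Pavilion 106,244.93 → $106,245.

Ashcroft Bridge: $14,030 | Bellamy Greenway: $113,965 | Valley Pavilion: $106,245 | Central Overpass: $137,400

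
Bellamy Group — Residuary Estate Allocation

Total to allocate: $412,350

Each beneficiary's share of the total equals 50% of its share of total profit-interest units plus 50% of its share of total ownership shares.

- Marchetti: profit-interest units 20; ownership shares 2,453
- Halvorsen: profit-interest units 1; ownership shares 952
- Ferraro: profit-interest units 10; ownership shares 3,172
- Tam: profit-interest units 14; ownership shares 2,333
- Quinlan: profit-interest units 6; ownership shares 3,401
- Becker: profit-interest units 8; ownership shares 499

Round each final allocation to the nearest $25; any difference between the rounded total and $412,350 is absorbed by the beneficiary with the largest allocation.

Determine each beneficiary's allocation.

Totals — profit-interest units 59, ownership shares 12,810.
Combined weights (50% profit-interest units + 50% ownership shares): Marchetti 0.2652; Halvorsen 0.0456; Ferraro 0.2086; Tam 0.2097; Quinlan 0.1836; Becker 0.0873.
Pro-rata amounts: Marchetti 109,370.49; Halvorsen 18,816.79; Ferraro 85,997.77; Tam 86,472.16; Quinlan 75,705.53; Becker 35,987.26.
At nearest $25: Marchetti $109,375; Halvorsen $18,825; Ferraro $86,000; Tam $86,475; Quinlan $75,700; Becker $35,975. Sum = $412,350.
Sum already equals the total — no adjustment.

Marchetti: $109,375 | Halvorsen: $18,825 | Ferraro: $86,000 | Tam: $86,475 | Quinlan: $75,700 | Becker: $35,975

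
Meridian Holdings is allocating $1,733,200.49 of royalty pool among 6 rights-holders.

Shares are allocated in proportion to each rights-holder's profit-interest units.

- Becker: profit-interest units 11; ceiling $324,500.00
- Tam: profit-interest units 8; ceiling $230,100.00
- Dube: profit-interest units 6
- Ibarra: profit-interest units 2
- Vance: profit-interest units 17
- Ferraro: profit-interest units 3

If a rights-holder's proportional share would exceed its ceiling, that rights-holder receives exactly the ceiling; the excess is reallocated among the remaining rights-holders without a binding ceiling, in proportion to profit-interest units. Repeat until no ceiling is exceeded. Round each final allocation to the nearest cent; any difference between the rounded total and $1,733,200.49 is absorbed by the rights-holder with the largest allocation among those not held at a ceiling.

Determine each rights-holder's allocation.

Sum of profit-interest units: 47.
Proportional shares (ignoring caps): Becker 405,642.6679; Tam 295,012.8494; Dube 221,259.6370; Ibarra 73,753.2123; Vance 626,902.3049; Ferraro 110,629.8185.
Capped: Becker ($324,500.00), Tam ($230,100.00); remaining pool $1,178,600.49 reallocated over remaining profit-interest units 28.
Remaining shares: Dube 252,557.2479 → $252,557.25; Ibarra 84,185.7493 → $84,185.75; Vance 715,578.8689 → $715,578.87; Ferraro 126,278.6239 → $126,278.62.

Becker: $324,500.00; Tam: $230,100.00; Dube: $252,557.25; Ibarra: $84,185.75; Vance: $715,578.87; Ferraro: $126,278.62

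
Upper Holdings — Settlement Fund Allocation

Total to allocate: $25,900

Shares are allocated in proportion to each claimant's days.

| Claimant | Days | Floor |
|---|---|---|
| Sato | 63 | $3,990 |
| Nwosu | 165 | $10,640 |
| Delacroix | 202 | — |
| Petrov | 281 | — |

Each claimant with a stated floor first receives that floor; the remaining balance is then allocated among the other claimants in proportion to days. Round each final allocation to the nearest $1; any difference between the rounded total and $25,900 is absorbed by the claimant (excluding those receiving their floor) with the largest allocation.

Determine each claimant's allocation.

Sato: $3,990 | Nwosu: $10,640 | Delacroix: $4,713 | Petrov: $6,557

Minimums first: Sato $3,990; Nwosu $10,640. Balance $11,270.
Balance split over remaining days 483: Delacroix 4,713.33 → $4,713; Petrov 6,556.67 → $6,557.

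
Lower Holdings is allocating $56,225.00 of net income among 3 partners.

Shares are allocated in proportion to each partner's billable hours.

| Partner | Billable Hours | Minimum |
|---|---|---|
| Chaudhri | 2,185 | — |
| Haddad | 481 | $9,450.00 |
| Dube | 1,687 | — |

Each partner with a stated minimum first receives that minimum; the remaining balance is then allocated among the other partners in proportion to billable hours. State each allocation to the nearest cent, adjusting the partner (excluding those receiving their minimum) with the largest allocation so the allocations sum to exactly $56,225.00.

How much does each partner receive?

Fund the minimums — Haddad $9,450.00. Residual $46,775.00.
Residual split over remaining billable hours 3,872: Chaudhri 26,395.4997 → $26,395.50; Dube 20,379.5003 → $20,379.50.

Chaudhri: $26,395.50 | Haddad: $9,450.00 | Dube: $20,379.50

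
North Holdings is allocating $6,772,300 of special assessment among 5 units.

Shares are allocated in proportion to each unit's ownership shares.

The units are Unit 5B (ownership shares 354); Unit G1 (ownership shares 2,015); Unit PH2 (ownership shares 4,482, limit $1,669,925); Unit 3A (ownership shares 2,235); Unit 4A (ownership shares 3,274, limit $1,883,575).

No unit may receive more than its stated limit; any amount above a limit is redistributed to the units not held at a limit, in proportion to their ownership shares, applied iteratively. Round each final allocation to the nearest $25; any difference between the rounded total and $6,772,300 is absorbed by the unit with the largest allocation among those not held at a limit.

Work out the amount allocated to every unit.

Unit 5B: $247,500 · Unit G1: $1,408,750 · Unit PH2: $1,669,925 · Unit 3A: $1,562,550 · Unit 4A: $1,883,575

Ownership shares total: 12,360.
Proportional shares (ignoring caps): Unit 5B 193,963.93; Unit G1 1,104,060.23; Unit PH2 2,455,780.63; Unit 3A 1,224,602.79; Unit 4A 1,793,892.41.
Cap binds for Unit PH2 ($1,669,925); balance $5,102,375 reallocated over remaining ownership shares 7,878.
Cap binds for Unit 4A ($1,883,575); balance $3,218,800 reallocated over remaining ownership shares 4,604.
Shares after redistribution: Unit 5B 247,492.44 → $247,500; Unit G1 1,408,749.35 → $1,408,750; Unit 3A 1,562,558.21 → $1,562,550.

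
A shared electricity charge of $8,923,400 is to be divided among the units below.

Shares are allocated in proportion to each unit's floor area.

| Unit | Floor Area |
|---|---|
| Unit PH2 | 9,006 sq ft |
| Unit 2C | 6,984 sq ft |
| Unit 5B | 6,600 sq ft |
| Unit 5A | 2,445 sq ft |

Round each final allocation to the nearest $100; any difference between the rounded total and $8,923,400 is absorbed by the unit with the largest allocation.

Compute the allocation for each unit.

Floor area total: 25,035.
Pro-rata amounts: Unit PH2 9,006/25,035 × $8,923,400 = 3,210,071.52; Unit 2C 6,984/25,035 × $8,923,400 = 2,489,355.93; Unit 5B 6,600/25,035 × $8,923,400 = 2,352,484.12; Unit 5A 2,445/25,035 × $8,923,400 = 871,488.44.
Rounded to nearest $100: Unit PH2 $3,210,100; Unit 2C $2,489,400; Unit 5B $2,352,500; Unit 5A $871,500. Sum = $8,923,500.
Difference $8,923,400 − $8,923,500 = −$100 applied to largest allocation (Unit PH2): Unit PH2 becomes $3,210,000.

Unit PH2: $3,210,000 | Unit 2C: $2,489,400 | Unit 5B: $2,352,500 | Unit 5A: $871,500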